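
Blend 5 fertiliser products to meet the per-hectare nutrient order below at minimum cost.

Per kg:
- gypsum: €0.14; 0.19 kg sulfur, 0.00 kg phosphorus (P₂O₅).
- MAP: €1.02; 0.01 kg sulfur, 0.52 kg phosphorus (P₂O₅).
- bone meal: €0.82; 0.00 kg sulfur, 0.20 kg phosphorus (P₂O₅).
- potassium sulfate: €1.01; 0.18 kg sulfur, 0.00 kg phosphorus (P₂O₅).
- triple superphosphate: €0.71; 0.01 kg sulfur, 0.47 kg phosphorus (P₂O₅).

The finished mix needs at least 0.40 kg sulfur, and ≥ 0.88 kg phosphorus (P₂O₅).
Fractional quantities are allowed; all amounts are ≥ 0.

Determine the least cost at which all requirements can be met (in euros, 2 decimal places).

Set it up as a linear program. Let x1 = kg of gypsum, x2 = kg of MAP, x3 = kg of bone meal, x4 = kg of potassium sulfate, x5 = kg of triple superphosphate.
Minimize 0.14x1 + 1.02x2 + 0.82x3 + 1.01x4 + 0.71x5 s.t.:
  0.19x1 + 0.01x2 + 0.18x4 + 0.01x5 ≥ 0.4   (sulfur)
  0.52x2 + 0.2x3 + 0.47x5 ≥ 0.88   (phosphorus (P₂O₅))
  x1, x2, x3, x4, x5 ≥ 0.
The minimum-cost mix takes nothing from MAP, bone meal, potassium sulfate — only gypsum, triple superphosphate. Binding constraints: sulfur and phosphorus (P₂O₅).
Solving gives x1 = 2.007, x5 = 1.872.
Cost = 0.14·2.007 + 0.71·1.872 = 1.6101.

€1.61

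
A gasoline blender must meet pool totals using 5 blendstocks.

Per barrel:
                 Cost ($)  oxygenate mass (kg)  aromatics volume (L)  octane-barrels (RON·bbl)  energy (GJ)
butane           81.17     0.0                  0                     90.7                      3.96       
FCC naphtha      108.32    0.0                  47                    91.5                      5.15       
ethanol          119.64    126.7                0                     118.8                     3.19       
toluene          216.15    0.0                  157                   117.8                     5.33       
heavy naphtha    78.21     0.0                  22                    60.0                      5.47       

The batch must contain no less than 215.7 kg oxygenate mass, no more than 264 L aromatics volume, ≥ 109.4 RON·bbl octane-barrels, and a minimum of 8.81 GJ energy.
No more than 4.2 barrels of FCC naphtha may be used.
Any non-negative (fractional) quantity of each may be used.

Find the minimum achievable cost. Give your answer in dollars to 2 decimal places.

Let x1 = barrels of butane, x2 = barrels of FCC naphtha, x3 = barrels of ethanol, x4 = barrels of toluene, x5 = barrels of heavy naphtha.
min 81.17x1 + 108.32x2 + 119.64x3 + 216.15x4 + 78.21x5 s.t.:
  126.7x3 ≥ 215.7   (oxygenate mass)
  47x2 + 157x4 + 22x5 ≤ 264   (aromatics volume)
  90.7x1 + 91.5x2 + 118.8x3 + 117.8x4 + 60x5 ≥ 109.4   (octane-barrels)
  3.96x1 + 5.15x2 + 3.19x3 + 5.33x4 + 5.47x5 ≥ 8.81   (energy)
  x2 ≤ 4.2
  x1, x2, x3, x4, x5 ≥ 0.
At the optimum only ethanol, heavy naphtha are positive (butane, FCC naphtha, toluene = 0). There the oxygenate mass and energy constraints are tight.
So ethanol = 1.70245 barrels, heavy naphtha = 0.617769 barrels.
Hence cost = 119.64·1.70245 + 78.21·0.617769 = $251.9968.

$252.00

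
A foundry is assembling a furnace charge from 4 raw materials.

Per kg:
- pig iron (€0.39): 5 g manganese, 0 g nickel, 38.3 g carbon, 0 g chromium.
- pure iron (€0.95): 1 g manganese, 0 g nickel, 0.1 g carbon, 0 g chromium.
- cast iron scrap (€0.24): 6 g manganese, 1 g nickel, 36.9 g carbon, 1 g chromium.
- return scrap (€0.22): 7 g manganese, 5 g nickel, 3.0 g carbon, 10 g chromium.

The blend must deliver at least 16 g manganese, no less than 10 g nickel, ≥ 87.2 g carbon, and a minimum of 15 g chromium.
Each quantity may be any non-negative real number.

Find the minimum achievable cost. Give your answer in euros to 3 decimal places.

Let x1 = kg of pig iron, x2 = kg of pure iron, x3 = kg of cast iron scrap, x4 = kg of return scrap.
Minimise 0.39x1 + 0.95x2 + 0.24x3 + 0.22x4 subject to:
  5x1 + 1x2 + 6x3 + 7x4 ≥ 16   (manganese)
  1x3 + 5x4 ≥ 10   (nickel)
  38.3x1 + 0.1x2 + 36.9x3 + 3x4 ≥ 87.2   (carbon)
  1x3 + 10x4 ≥ 15   (chromium)
  x1, x2, x3, x4 ≥ 0.
The optimal basis is {cast iron scrap, return scrap}; pig iron, pure iron drop out. The nickel and carbon requirements are met with equality.
Optimal quantities: cast iron scrap = 2.2369 kg, return scrap = 1.5526 kg.
Cost = 0.24·2.2369 + 0.22·1.5526 = 0.87843.

€0.878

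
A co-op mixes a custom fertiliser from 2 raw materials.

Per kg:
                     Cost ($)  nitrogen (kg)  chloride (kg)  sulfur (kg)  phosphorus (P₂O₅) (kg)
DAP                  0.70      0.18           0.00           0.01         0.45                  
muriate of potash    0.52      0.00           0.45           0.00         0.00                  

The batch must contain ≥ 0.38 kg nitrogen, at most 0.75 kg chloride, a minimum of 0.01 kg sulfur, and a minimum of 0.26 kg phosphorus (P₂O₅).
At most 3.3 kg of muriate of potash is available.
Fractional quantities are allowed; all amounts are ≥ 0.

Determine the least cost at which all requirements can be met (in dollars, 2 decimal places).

Let x1 = kg of DAP, x2 = kg of muriate of potash.
Minimize 0.7x1 + 0.52x2 subject to:
  0.18x1 ≥ 0.38   (nitrogen)
  0.45x2 ≤ 0.75   (chloride)
  0.01x1 ≥ 0.01   (sulfur)
  0.45x1 ≥ 0.26   (phosphorus (P₂O₅))
  x2 ≤ 3.3
  x1, x2 ≥ 0.
The optimal basis is {DAP}; muriate of potash drops out. There the nitrogen constraint is tight.
Optimal quantities: DAP = 2.111 kg.
Hence cost = 0.7·2.111 = $1.4777.

$1.48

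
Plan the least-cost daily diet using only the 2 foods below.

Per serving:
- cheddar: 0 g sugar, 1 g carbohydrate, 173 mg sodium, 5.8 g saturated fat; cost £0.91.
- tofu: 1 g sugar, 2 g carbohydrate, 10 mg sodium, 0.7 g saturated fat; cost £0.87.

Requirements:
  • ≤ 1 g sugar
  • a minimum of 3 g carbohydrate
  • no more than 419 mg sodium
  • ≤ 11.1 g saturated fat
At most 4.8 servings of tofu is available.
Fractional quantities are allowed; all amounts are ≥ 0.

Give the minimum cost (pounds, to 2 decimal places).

£1.78

Set it up as a linear program. Let x1 = servings of cheddar, x2 = servings of tofu.
Minimize 0.91x1 + 0.87x2 subject to:
  1x2 ≤ 1   (sugar)
  1x1 + 2x2 ≥ 3   (carbohydrate)
  173x1 + 10x2 ≤ 419   (sodium)
  5.8x1 + 0.7x2 ≤ 11.1   (saturated fat)
  x2 ≤ 4.8
  x1, x2 ≥ 0.
Both inputs are positive at the optimum. Binding constraints: sugar and carbohydrate.
So cheddar = 1 serving, tofu = 1 serving.
Total cost: 0.91·1 + 0.87·1 = 1.7800.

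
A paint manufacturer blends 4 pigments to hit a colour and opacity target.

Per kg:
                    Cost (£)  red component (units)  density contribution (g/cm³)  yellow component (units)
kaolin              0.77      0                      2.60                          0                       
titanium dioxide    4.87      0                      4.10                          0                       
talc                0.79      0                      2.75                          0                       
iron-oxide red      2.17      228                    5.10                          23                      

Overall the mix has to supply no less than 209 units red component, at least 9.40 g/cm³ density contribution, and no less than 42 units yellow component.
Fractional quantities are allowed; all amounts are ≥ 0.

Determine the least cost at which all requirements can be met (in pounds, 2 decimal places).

Let x1 = kg of kaolin, x2 = kg of titanium dioxide, x3 = kg of talc, x4 = kg of iron-oxide red.
Minimise 0.77x1 + 4.87x2 + 0.79x3 + 2.17x4 subject to:
  228x4 ≥ 209   (red component)
  2.6x1 + 4.1x2 + 2.75x3 + 5.1x4 ≥ 9.4   (density contribution)
  23x4 ≥ 42   (yellow component)
  x1, x2, x3, x4 ≥ 0.
At the optimum only talc, iron-oxide red are positive (kaolin, titanium dioxide = 0). The density contribution and yellow component requirements are met with equality.
That vertex is x3 = 0.03162, x4 = 1.826.
Cost = 0.79·0.03162 + 2.17·1.826 = 3.9874.

£3.99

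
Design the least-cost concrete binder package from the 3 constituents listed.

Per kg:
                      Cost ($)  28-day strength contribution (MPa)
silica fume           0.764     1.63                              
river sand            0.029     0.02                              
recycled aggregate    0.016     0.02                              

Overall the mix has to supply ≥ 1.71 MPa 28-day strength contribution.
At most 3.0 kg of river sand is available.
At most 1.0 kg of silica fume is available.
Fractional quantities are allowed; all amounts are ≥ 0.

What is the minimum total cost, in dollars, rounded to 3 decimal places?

$0.828

Let x1 = kg of silica fume, x2 = kg of river sand, x3 = kg of recycled aggregate.
Minimize 0.764x1 + 0.029x2 + 0.016x3 subject to:
  1.63x1 + 0.02x2 + 0.02x3 ≥ 1.71   (28-day strength contribution)
  x2 ≤ 3
  x1 ≤ 1
  x1, x2, x3 ≥ 0.
The cheapest feasible vertex uses only silica fume, recycled aggregate; river sand is not used. The 28-day strength contribution and the silica fume cap requirements are met with equality.
So silica fume = 1 kg, recycled aggregate = 4 kg.
Total cost: 0.764·1 + 0.016·4 = 0.82800.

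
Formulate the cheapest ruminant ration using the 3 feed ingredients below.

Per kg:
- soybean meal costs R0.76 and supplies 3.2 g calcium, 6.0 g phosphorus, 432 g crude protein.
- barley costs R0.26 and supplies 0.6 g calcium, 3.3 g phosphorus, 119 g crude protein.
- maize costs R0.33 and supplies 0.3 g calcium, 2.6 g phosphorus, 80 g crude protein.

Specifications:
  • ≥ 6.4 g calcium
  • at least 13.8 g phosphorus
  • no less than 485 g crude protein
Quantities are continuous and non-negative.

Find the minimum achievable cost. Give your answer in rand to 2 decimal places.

Let x1 = kg of soybean meal, x2 = kg of barley, x3 = kg of maize.
Minimize 0.76x1 + 0.26x2 + 0.33x3 with:
  3.2x1 + 0.6x2 + 0.3x3 ≥ 6.4   (calcium)
  6x1 + 3.3x2 + 2.6x3 ≥ 13.8   (phosphorus)
  432x1 + 119x2 + 80x3 ≥ 485   (crude protein)
  x1, x2, x3 ≥ 0.
At the optimum only soybean meal, barley are positive (maize = 0). There the calcium and phosphorus constraints are tight.
That vertex is x1 = 1.845, x2 = 0.8276.
Cost = 0.76·1.845 + 0.26·0.8276 = 1.6174.

R1.62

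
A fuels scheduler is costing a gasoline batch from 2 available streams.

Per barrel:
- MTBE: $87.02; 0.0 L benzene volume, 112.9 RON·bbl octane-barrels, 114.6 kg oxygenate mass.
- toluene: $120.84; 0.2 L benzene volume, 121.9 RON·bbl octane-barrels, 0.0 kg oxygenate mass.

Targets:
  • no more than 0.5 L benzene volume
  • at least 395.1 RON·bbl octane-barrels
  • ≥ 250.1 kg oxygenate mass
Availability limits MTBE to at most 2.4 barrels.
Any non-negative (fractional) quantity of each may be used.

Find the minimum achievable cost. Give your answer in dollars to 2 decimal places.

Let x1 = barrels of MTBE, x2 = barrels of toluene.
Minimise 87.02x1 + 120.84x2 s.t.:
  0.2x2 ≤ 0.5   (benzene volume)
  112.9x1 + 121.9x2 ≥ 395.1   (octane-barrels)
  114.6x1 ≥ 250.1   (oxygenate mass)
  x1 ≤ 2.4
  x1, x2 ≥ 0.
Both inputs are positive at the optimum. There the octane-barrels and the MTBE cap constraints are tight.
Solving gives x1 = 2.4, x2 = 1.0184.
Total cost: 87.02·2.4 + 120.84·1.0184 = 331.9115.

$331.91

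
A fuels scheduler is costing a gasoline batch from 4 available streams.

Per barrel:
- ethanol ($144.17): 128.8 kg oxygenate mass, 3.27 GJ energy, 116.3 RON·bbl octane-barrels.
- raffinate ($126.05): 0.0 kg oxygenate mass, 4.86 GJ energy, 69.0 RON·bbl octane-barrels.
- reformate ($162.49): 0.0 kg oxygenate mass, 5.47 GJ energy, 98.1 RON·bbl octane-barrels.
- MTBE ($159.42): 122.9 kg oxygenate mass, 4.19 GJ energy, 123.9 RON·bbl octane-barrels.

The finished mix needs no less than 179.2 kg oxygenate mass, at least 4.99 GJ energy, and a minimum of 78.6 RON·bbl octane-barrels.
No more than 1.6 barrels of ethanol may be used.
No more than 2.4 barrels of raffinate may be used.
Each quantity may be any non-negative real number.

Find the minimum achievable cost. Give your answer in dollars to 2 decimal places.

$209.58

This is a linear program. Let x1 = barrels of ethanol, x2 = barrels of raffinate, x3 = barrels of reformate, x4 = barrels of MTBE.
Minimize 144.17x1 + 126.05x2 + 162.49x3 + 159.42x4 s.t.:
  128.8x1 + 122.9x4 ≥ 179.2   (oxygenate mass)
  3.27x1 + 4.86x2 + 5.47x3 + 4.19x4 ≥ 4.99   (energy)
  116.3x1 + 69x2 + 98.1x3 + 123.9x4 ≥ 78.6   (octane-barrels)
  x1 ≤ 1.6
  x2 ≤ 2.4
  x1, x2, x3, x4 ≥ 0.
At the optimum only ethanol, MTBE are positive (raffinate, reformate = 0). Binding constraints: oxygenate mass and energy.
Solving gives x1 = 0.99846, x4 = 0.4117.
Cost = 144.17·0.99846 + 159.42·0.4117 = 209.5812.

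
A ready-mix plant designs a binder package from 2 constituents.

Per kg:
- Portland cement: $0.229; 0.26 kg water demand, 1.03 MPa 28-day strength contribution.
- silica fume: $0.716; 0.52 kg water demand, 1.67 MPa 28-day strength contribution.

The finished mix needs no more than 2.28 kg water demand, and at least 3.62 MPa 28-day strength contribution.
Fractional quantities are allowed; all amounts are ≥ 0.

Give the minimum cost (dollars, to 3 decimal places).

$0.805

Let x1 = kg of Portland cement, x2 = kg of silica fume.
Minimize 0.229x1 + 0.716x2 with:
  0.26x1 + 0.52x2 ≤ 2.28   (water demand)
  1.03x1 + 1.67x2 ≥ 3.62   (28-day strength contribution)
  x1, x2 ≥ 0.
The optimal basis is {Portland cement}; silica fume drops out. There the 28-day strength contribution constraint is tight.
Solving gives x1 = 3.515.
Objective = 0.229·3.515 = 0.80494.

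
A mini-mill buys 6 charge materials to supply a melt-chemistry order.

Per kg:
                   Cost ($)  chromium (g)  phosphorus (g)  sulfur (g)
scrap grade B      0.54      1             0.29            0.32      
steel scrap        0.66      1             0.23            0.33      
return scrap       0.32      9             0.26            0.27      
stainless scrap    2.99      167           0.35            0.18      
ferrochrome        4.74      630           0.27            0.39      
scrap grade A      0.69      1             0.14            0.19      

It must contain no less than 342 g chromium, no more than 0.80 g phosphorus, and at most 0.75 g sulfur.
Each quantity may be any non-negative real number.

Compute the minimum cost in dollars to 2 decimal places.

$2.57

This is a linear program. Let x1 = kg of scrap grade B, x2 = kg of steel scrap, x3 = kg of return scrap, x4 = kg of stainless scrap, x5 = kg of ferrochrome, x6 = kg of scrap grade A.
min 0.54x1 + 0.66x2 + 0.32x3 + 2.99x4 + 4.74x5 + 0.69x6 with:
  1x1 + 1x2 + 9x3 + 167x4 + 630x5 + 1x6 ≥ 342   (chromium)
  0.29x1 + 0.23x2 + 0.26x3 + 0.35x4 + 0.27x5 + 0.14x6 ≤ 0.8   (phosphorus)
  0.32x1 + 0.33x2 + 0.27x3 + 0.18x4 + 0.39x5 + 0.19x6 ≤ 0.75   (sulfur)
  x1, x2, x3, x4, x5, x6 ≥ 0.
The cheapest feasible vertex uses only ferrochrome; scrap grade B, steel scrap, return scrap, stainless scrap, scrap grade A are not used. There the chromium constraint is tight.
That vertex is x5 = 0.5429.
Objective = 4.74·0.5429 = 2.5733.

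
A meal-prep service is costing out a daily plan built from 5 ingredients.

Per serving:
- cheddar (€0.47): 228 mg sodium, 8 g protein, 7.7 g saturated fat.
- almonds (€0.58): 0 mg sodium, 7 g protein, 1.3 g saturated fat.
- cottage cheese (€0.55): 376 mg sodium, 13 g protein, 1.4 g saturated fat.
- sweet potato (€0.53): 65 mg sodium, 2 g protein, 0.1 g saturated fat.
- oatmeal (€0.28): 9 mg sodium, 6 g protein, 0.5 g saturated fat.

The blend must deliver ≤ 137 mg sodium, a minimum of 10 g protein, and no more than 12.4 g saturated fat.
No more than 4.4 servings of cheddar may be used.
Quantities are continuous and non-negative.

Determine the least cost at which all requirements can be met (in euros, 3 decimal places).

€0.447

Treat it as an LP. Let x1 = servings of cheddar, x2 = servings of almonds, x3 = servings of cottage cheese, x4 = servings of sweet potato, x5 = servings of oatmeal.
Minimize 0.47x1 + 0.58x2 + 0.55x3 + 0.53x4 + 0.28x5 with:
  228x1 + 376x3 + 65x4 + 9x5 ≤ 137   (sodium)
  8x1 + 7x2 + 13x3 + 2x4 + 6x5 ≥ 10   (protein)
  7.7x1 + 1.3x2 + 1.4x3 + 0.1x4 + 0.5x5 ≤ 12.4   (saturated fat)
  x1 ≤ 4.4
  x1, x2, x3, x4, x5 ≥ 0.
At the optimum only cottage cheese, oatmeal are positive (cheddar, almonds, sweet potato = 0). The sodium and protein requirements are met with equality.
That vertex is x3 = 0.3422, x5 = 0.9252.
Objective = 0.55·0.3422 + 0.28·0.9252 = 0.44727.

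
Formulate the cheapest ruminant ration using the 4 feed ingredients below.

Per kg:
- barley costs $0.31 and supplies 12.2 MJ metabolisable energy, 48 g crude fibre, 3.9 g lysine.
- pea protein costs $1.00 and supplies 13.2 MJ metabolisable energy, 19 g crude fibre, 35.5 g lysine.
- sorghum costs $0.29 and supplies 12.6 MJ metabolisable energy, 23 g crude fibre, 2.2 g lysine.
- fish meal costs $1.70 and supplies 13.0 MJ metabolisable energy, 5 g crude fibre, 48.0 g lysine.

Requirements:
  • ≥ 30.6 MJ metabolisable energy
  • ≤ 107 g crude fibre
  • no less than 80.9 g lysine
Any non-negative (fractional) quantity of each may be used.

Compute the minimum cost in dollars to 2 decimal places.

$2.29

Let x1 = kg of barley, x2 = kg of pea protein, x3 = kg of sorghum, x4 = kg of fish meal.
min 0.31x1 + 1x2 + 0.29x3 + 1.7x4 with:
  12.2x1 + 13.2x2 + 12.6x3 + 13x4 ≥ 30.6   (metabolisable energy)
  48x1 + 19x2 + 23x3 + 5x4 ≤ 107   (crude fibre)
  3.9x1 + 35.5x2 + 2.2x3 + 48x4 ≥ 80.9   (lysine)
  x1, x2, x3, x4 ≥ 0.
The minimum-cost mix takes nothing from sorghum, fish meal — only barley, pea protein. There the metabolisable energy and lysine constraints are tight.
So barley = 0.04827 kg, pea protein = 2.274 kg.
Hence cost = 0.31·0.04827 + 1·2.274 = $2.2890.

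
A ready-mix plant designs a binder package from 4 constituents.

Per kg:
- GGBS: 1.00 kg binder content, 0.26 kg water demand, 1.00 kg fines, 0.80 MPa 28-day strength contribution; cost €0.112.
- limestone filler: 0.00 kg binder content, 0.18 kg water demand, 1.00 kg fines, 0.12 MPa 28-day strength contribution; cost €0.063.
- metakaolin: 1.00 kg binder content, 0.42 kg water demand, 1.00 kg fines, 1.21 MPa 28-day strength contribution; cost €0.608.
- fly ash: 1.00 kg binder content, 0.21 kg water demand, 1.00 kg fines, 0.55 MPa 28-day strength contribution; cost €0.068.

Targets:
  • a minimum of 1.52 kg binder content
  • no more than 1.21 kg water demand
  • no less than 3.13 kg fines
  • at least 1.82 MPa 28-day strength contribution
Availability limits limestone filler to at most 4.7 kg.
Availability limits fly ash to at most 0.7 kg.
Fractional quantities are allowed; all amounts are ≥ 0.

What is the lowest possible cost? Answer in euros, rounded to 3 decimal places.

€0.283

This is a linear program. Let x1 = kg of GGBS, x2 = kg of limestone filler, x3 = kg of metakaolin, x4 = kg of fly ash.
Minimize 0.112x1 + 0.063x2 + 0.608x3 + 0.068x4 with:
  1x1 + 1x3 + 1x4 ≥ 1.52   (binder content)
  0.26x1 + 0.18x2 + 0.42x3 + 0.21x4 ≤ 1.21   (water demand)
  1x1 + 1x2 + 1x3 + 1x4 ≥ 3.13   (fines)
  0.8x1 + 0.12x2 + 1.21x3 + 0.55x4 ≥ 1.82   (28-day strength contribution)
  x2 ≤ 4.7
  x4 ≤ 0.7
  x1, x2, x3, x4 ≥ 0.
The optimal basis is {GGBS, limestone filler, fly ash}; metakaolin drops out. There the fines, 28-day strength contribution, the fly ash cap constraints are tight.
Solving gives x1 = 1.681, x2 = 0.7485, x4 = 0.7.
Hence cost = 0.112·1.681 + 0.063·0.7485 + 0.068·0.7 = €0.28303.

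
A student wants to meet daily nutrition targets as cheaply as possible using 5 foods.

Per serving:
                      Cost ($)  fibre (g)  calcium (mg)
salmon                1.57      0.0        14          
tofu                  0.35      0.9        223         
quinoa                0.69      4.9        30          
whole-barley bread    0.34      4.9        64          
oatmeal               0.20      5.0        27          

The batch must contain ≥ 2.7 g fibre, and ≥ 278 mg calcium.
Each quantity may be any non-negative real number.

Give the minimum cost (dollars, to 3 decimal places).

$0.487

Let x1 = servings of salmon, x2 = servings of tofu, x3 = servings of quinoa, x4 = servings of whole-barley bread, x5 = servings of oatmeal.
Minimise 1.57x1 + 0.35x2 + 0.69x3 + 0.34x4 + 0.2x5 with:
  0.9x2 + 4.9x3 + 4.9x4 + 5x5 ≥ 2.7   (fibre)
  14x1 + 223x2 + 30x3 + 64x4 + 27x5 ≥ 278   (calcium)
  x1, x2, x3, x4, x5 ≥ 0.
The minimum-cost mix takes nothing from salmon, quinoa, whole-barley bread — only tofu, oatmeal. Binding constraints: fibre and calcium.
That vertex is x2 = 1.208, x5 = 0.3226.
Cost = 0.35·1.208 + 0.2·0.3226 = 0.48732.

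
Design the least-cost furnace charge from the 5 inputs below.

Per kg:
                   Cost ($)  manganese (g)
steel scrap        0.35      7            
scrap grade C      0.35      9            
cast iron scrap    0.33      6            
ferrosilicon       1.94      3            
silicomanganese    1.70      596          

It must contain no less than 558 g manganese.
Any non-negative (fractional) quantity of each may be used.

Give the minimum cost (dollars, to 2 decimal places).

$1.59

Treat it as an LP. Let x1 = kg of steel scrap, x2 = kg of scrap grade C, x3 = kg of cast iron scrap, x4 = kg of ferrosilicon, x5 = kg of silicomanganese.
Minimise 0.35x1 + 0.35x2 + 0.33x3 + 1.94x4 + 1.7x5 subject to:
  7x1 + 9x2 + 6x3 + 3x4 + 596x5 ≥ 558   (manganese)
  x1, x2, x3, x4, x5 ≥ 0.
The minimum-cost mix takes nothing from steel scrap, scrap grade C, cast iron scrap, ferrosilicon — only silicomanganese. There the manganese constraint is tight.
Solving gives x5 = 0.9362.
Total cost: 1.7·0.9362 = 1.5915.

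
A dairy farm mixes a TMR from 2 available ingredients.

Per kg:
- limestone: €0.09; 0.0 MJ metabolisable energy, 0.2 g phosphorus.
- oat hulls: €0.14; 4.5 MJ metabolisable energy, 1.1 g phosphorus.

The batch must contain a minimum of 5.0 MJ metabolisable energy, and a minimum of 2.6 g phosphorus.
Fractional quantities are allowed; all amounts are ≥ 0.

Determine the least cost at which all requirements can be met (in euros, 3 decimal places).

This is a linear program. Let x1 = kg of limestone, x2 = kg of oat hulls.
Minimize 0.09x1 + 0.14x2 with:
  4.5x2 ≥ 5   (metabolisable energy)
  0.2x1 + 1.1x2 ≥ 2.6   (phosphorus)
  x1, x2 ≥ 0.
The minimum-cost mix takes nothing from limestone — only oat hulls. The phosphorus requirement is met with equality.
That vertex is x2 = 2.364.
Objective = 0.14·2.364 = 0.33096.

€0.331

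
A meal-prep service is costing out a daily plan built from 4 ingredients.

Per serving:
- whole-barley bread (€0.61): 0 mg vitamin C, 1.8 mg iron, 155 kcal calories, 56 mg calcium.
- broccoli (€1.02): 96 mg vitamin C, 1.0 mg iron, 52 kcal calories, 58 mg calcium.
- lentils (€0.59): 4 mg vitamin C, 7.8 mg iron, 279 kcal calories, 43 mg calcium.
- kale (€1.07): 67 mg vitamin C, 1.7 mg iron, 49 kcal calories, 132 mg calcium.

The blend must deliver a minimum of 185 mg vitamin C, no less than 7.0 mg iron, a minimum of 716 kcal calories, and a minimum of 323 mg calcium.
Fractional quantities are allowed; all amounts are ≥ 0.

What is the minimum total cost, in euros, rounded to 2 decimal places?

Set it up as a linear program. Let x1 = servings of whole-barley bread, x2 = servings of broccoli, x3 = servings of lentils, x4 = servings of kale.
Minimise 0.61x1 + 1.02x2 + 0.59x3 + 1.07x4 with:
  96x2 + 4x3 + 67x4 ≥ 185   (vitamin C)
  1.8x1 + 1x2 + 7.8x3 + 1.7x4 ≥ 7   (iron)
  155x1 + 52x2 + 279x3 + 49x4 ≥ 716   (calories)
  56x1 + 58x2 + 43x3 + 132x4 ≥ 323   (calcium)
  x1, x2, x3, x4 ≥ 0.
At the optimum only broccoli, lentils, kale are positive (whole-barley bread = 0). There the vitamin C, calories, calcium constraints are tight.
Solving gives x2 = 0.8954, x3 = 2.162, x4 = 1.349.
Objective = 1.02·0.8954 + 0.59·2.162 + 1.07·1.349 = 3.6323.

€3.63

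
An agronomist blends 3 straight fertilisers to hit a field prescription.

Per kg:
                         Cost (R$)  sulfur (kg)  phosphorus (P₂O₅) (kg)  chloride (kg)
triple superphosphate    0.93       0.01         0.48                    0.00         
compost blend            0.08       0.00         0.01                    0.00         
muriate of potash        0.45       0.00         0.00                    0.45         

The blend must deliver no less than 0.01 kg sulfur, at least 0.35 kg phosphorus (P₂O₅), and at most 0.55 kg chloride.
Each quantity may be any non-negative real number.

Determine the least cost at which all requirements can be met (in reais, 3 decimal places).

R$0.930

This is a linear program. Let x1 = kg of triple superphosphate, x2 = kg of compost blend, x3 = kg of muriate of potash.
Minimise 0.93x1 + 0.08x2 + 0.45x3 subject to:
  0.01x1 ≥ 0.01   (sulfur)
  0.48x1 + 0.01x2 ≥ 0.35   (phosphorus (P₂O₅))
  0.45x3 ≤ 0.55   (chloride)
  x1, x2, x3 ≥ 0.
At the optimum only triple superphosphate is positive (compost blend, muriate of potash = 0). The sulfur requirement is met with equality.
So triple superphosphate = 1 kg.
Total cost: 0.93·1 = 0.93000.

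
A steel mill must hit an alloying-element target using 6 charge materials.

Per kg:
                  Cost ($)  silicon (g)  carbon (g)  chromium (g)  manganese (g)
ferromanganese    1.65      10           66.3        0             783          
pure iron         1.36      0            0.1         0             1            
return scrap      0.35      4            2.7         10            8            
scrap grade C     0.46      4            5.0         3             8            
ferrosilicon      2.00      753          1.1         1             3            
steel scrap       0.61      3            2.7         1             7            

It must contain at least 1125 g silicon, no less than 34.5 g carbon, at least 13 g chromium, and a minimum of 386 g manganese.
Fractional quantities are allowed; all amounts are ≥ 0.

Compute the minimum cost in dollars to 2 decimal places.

This is a linear program. Let x1 = kg of ferromanganese, x2 = kg of pure iron, x3 = kg of return scrap, x4 = kg of scrap grade C, x5 = kg of ferrosilicon, x6 = kg of steel scrap.
Minimise 1.65x1 + 1.36x2 + 0.35x3 + 0.46x4 + 2x5 + 0.61x6 subject to:
  10x1 + 4x3 + 4x4 + 753x5 + 3x6 ≥ 1125   (silicon)
  66.3x1 + 0.1x2 + 2.7x3 + 5x4 + 1.1x5 + 2.7x6 ≥ 34.5   (carbon)
  10x3 + 3x4 + 1x5 + 1x6 ≥ 13   (chromium)
  783x1 + 1x2 + 8x3 + 8x4 + 3x5 + 7x6 ≥ 386   (manganese)
  x1, x2, x3, x4, x5, x6 ≥ 0.
The cheapest feasible vertex uses only ferromanganese, return scrap, ferrosilicon; pure iron, scrap grade C, steel scrap are not used. There the silicon, chromium, manganese constraints are tight.
So ferromanganese = 0.4755 kg, return scrap = 1.152 kg, ferrosilicon = 1.482 kg.
Hence cost = 1.65·0.4755 + 0.35·1.152 + 2·1.482 = $4.1518.

$4.15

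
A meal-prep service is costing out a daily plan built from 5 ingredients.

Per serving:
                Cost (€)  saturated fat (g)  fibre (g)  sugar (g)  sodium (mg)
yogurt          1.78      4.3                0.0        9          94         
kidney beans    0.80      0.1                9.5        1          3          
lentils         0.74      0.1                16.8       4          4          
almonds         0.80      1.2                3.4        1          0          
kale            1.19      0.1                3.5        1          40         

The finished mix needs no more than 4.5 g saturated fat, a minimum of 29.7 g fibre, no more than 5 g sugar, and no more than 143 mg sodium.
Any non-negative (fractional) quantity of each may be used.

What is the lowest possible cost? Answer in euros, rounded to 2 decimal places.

€1.93

Set it up as a linear program. Let x1 = servings of yogurt, x2 = servings of kidney beans, x3 = servings of lentils, x4 = servings of almonds, x5 = servings of kale.
Minimize 1.78x1 + 0.8x2 + 0.74x3 + 0.8x4 + 1.19x5 with:
  4.3x1 + 0.1x2 + 0.1x3 + 1.2x4 + 0.1x5 ≤ 4.5   (saturated fat)
  9.5x2 + 16.8x3 + 3.4x4 + 3.5x5 ≥ 29.7   (fibre)
  9x1 + 1x2 + 4x3 + 1x4 + 1x5 ≤ 5   (sugar)
  94x1 + 3x2 + 4x3 + 40x5 ≤ 143   (sodium)
  x1, x2, x3, x4, x5 ≥ 0.
At the optimum only kidney beans, lentils are positive (yogurt, almonds, kale = 0). The fibre and sugar requirements are met with equality.
Solving gives x2 = 1.642, x3 = 0.8396.
Total cost: 0.8·1.642 + 0.74·0.8396 = 1.9349.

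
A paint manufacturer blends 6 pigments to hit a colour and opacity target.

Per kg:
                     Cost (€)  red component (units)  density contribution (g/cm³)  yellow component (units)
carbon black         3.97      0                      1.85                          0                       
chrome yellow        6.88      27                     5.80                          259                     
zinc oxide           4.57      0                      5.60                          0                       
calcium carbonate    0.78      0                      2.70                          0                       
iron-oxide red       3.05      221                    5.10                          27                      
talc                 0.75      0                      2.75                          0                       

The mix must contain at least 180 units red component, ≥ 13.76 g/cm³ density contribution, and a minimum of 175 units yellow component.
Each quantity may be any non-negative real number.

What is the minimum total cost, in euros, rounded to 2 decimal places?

Treat it as an LP. Let x1 = kg of carbon black, x2 = kg of chrome yellow, x3 = kg of zinc oxide, x4 = kg of calcium carbonate, x5 = kg of iron-oxide red, x6 = kg of talc.
Minimize 3.97x1 + 6.88x2 + 4.57x3 + 0.78x4 + 3.05x5 + 0.75x6 s.t.:
  27x2 + 221x5 ≥ 180   (red component)
  1.85x1 + 5.8x2 + 5.6x3 + 2.7x4 + 5.1x5 + 2.75x6 ≥ 13.76   (density contribution)
  259x2 + 27x5 ≥ 175   (yellow component)
  x1, x2, x3, x4, x5, x6 ≥ 0.
At the optimum only chrome yellow, iron-oxide red, talc are positive (carbon black, zinc oxide, calcium carbonate = 0). The red component, density contribution, yellow component requirements are met with equality.
That vertex is x2 = 0.5984, x5 = 0.7414, x6 = 2.367.
Cost = 6.88·0.5984 + 3.05·0.7414 + 0.75·2.367 = 8.1535.

€8.15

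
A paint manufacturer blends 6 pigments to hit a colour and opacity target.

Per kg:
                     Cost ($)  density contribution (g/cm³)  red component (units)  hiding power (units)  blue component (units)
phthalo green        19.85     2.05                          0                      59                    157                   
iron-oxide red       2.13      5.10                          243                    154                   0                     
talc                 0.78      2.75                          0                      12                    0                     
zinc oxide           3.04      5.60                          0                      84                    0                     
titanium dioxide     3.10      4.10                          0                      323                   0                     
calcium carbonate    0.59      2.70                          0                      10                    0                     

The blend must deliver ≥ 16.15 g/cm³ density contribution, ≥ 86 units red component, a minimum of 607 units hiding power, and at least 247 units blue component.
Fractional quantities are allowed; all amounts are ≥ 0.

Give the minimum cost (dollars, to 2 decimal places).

Set it up as a linear program. Let x1 = kg of phthalo green, x2 = kg of iron-oxide red, x3 = kg of talc, x4 = kg of zinc oxide, x5 = kg of titanium dioxide, x6 = kg of calcium carbonate.
Minimize 19.85x1 + 2.13x2 + 0.78x3 + 3.04x4 + 3.1x5 + 0.59x6 with:
  2.05x1 + 5.1x2 + 2.75x3 + 5.6x4 + 4.1x5 + 2.7x6 ≥ 16.15   (density contribution)
  243x2 ≥ 86   (red component)
  59x1 + 154x2 + 12x3 + 84x4 + 323x5 + 10x6 ≥ 607   (hiding power)
  157x1 ≥ 247   (blue component)
  x1, x2, x3, x4, x5, x6 ≥ 0.
The cheapest feasible vertex uses only phthalo green, iron-oxide red, titanium dioxide, calcium carbonate; talc, zinc oxide are not used. The density contribution, red component, hiding power, blue component requirements are met with equality.
Solving gives x1 = 1.573, x2 = 0.3539, x5 = 1.36, x6 = 2.054.
Cost = 19.85·1.573 + 2.13·0.3539 + 3.1·1.36 + 0.59·2.054 = 37.4057.

$37.41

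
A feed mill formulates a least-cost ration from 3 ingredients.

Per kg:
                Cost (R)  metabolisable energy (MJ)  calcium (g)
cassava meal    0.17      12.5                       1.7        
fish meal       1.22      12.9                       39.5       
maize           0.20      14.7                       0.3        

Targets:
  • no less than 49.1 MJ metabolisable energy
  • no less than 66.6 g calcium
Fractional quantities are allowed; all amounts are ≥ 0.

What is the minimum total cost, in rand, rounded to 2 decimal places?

R2.33

Let x1 = kg of cassava meal, x2 = kg of fish meal, x3 = kg of maize.
min 0.17x1 + 1.22x2 + 0.2x3 with:
  12.5x1 + 12.9x2 + 14.7x3 ≥ 49.1   (metabolisable energy)
  1.7x1 + 39.5x2 + 0.3x3 ≥ 66.6   (calcium)
  x1, x2, x3 ≥ 0.
The optimal basis is {cassava meal, fish meal}; maize drops out. The metabolisable energy and calcium requirements are met with equality.
That vertex is x1 = 2.29, x2 = 1.588.
Objective = 0.17·2.29 + 1.22·1.588 = 2.3267.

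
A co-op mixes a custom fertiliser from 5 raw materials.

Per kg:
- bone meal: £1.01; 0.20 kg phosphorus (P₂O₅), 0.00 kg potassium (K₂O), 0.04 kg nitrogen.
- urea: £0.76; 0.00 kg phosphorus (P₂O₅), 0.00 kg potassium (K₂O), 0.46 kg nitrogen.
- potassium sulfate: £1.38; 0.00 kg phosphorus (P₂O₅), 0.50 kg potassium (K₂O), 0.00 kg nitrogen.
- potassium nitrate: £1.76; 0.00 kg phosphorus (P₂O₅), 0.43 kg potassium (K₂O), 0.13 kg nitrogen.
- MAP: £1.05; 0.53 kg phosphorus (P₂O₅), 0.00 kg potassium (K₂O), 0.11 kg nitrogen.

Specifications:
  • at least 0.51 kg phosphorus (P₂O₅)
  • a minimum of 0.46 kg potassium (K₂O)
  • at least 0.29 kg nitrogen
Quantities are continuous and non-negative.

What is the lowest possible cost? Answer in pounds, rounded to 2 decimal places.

£2.58

This is a linear program. Let x1 = kg of bone meal, x2 = kg of urea, x3 = kg of potassium sulfate, x4 = kg of potassium nitrate, x5 = kg of MAP.
min 1.01x1 + 0.76x2 + 1.38x3 + 1.76x4 + 1.05x5 subject to:
  0.2x1 + 0.53x5 ≥ 0.51   (phosphorus (P₂O₅))
  0.5x3 + 0.43x4 ≥ 0.46   (potassium (K₂O))
  0.04x1 + 0.46x2 + 0.13x4 + 0.11x5 ≥ 0.29   (nitrogen)
  x1, x2, x3, x4, x5 ≥ 0.
The optimal basis is {urea, potassium sulfate, MAP}; bone meal, potassium nitrate drop out. The phosphorus (P₂O₅), potassium (K₂O), nitrogen requirements are met with equality.
That vertex is x2 = 0.4003, x3 = 0.92, x5 = 0.9623.
Objective = 0.76·0.4003 + 1.38·0.92 + 1.05·0.9623 = 2.5842.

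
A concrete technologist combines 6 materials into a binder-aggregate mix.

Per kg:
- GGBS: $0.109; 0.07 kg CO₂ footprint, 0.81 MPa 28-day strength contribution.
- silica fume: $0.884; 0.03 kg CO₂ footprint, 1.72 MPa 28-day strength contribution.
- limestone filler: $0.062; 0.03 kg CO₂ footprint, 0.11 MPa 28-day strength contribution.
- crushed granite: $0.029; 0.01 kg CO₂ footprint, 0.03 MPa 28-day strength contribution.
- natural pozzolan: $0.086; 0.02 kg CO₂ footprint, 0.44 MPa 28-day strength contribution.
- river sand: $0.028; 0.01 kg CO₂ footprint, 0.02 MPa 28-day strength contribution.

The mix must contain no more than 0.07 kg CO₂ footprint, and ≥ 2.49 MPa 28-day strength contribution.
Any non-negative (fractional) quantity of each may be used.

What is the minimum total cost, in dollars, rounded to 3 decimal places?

This is a linear program. Let x1 = kg of GGBS, x2 = kg of silica fume, x3 = kg of limestone filler, x4 = kg of crushed granite, x5 = kg of natural pozzolan, x6 = kg of river sand.
Minimize 0.109x1 + 0.884x2 + 0.062x3 + 0.029x4 + 0.086x5 + 0.028x6 subject to:
  0.07x1 + 0.03x2 + 0.03x3 + 0.01x4 + 0.02x5 + 0.01x6 ≤ 0.07   (CO₂ footprint)
  0.81x1 + 1.72x2 + 0.11x3 + 0.03x4 + 0.44x5 + 0.02x6 ≥ 2.49   (28-day strength contribution)
  x1, x2, x3, x4, x5, x6 ≥ 0.
The optimal basis is {silica fume, natural pozzolan}; GGBS, limestone filler, crushed granite, river sand drop out. The CO₂ footprint and 28-day strength contribution requirements are met with equality.
Solving gives x2 = 0.8962, x5 = 2.156.
Hence cost = 0.884·0.8962 + 0.086·2.156 = $0.97766.

$0.978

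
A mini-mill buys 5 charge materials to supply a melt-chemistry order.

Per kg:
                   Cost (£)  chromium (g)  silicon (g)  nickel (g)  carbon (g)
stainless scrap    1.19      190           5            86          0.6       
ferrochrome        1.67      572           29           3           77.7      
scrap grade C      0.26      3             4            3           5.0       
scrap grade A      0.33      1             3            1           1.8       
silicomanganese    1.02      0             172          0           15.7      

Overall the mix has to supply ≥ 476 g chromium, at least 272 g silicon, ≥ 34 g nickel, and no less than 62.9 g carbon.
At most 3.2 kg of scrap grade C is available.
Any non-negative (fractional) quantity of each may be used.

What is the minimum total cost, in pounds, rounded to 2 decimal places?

Let x1 = kg of stainless scrap, x2 = kg of ferrochrome, x3 = kg of scrap grade C, x4 = kg of scrap grade A, x5 = kg of silicomanganese.
Minimize 1.19x1 + 1.67x2 + 0.26x3 + 0.33x4 + 1.02x5 s.t.:
  190x1 + 572x2 + 3x3 + 1x4 ≥ 476   (chromium)
  5x1 + 29x2 + 4x3 + 3x4 + 172x5 ≥ 272   (silicon)
  86x1 + 3x2 + 3x3 + 1x4 ≥ 34   (nickel)
  0.6x1 + 77.7x2 + 5x3 + 1.8x4 + 15.7x5 ≥ 62.9   (carbon)
  x3 ≤ 3.2
  x1, x2, x3, x4, x5 ≥ 0.
At the optimum only stainless scrap, ferrochrome, silicomanganese are positive (scrap grade C, scrap grade A = 0). The chromium, silicon, nickel requirements are met with equality.
So stainless scrap = 0.3706 kg, ferrochrome = 0.7091 kg, silicomanganese = 1.451 kg.
Total cost: 1.19·0.3706 + 1.67·0.7091 + 1.02·1.451 = 3.1052.

£3.11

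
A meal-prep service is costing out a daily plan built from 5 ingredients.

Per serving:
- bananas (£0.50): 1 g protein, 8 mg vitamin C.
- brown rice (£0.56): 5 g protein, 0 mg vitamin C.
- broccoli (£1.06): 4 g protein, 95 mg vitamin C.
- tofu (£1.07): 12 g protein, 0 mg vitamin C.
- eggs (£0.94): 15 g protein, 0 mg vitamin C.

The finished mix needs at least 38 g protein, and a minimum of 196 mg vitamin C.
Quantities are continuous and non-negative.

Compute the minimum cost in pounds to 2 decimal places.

£4.05

Set it up as a linear program. Let x1 = servings of bananas, x2 = servings of brown rice, x3 = servings of broccoli, x4 = servings of tofu, x5 = servings of eggs.
Minimise 0.5x1 + 0.56x2 + 1.06x3 + 1.07x4 + 0.94x5 with:
  1x1 + 5x2 + 4x3 + 12x4 + 15x5 ≥ 38   (protein)
  8x1 + 95x3 ≥ 196   (vitamin C)
  x1, x2, x3, x4, x5 ≥ 0.
At the optimum only broccoli, eggs are positive (bananas, brown rice, tofu = 0). The protein and vitamin C requirements are met with equality.
Optimal quantities: broccoli = 2.063 servings, eggs = 1.983 servings.
Hence cost = 1.06·2.063 + 0.94·1.983 = £4.0508.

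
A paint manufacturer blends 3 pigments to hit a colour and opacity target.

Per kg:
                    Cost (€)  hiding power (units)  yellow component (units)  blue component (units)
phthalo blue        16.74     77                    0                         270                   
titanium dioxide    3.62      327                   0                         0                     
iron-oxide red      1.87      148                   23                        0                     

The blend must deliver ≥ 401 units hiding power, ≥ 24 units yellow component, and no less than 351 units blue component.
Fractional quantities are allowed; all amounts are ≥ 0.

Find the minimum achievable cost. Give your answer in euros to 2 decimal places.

Let x1 = kg of phthalo blue, x2 = kg of titanium dioxide, x3 = kg of iron-oxide red.
Minimize 16.74x1 + 3.62x2 + 1.87x3 subject to:
  77x1 + 327x2 + 148x3 ≥ 401   (hiding power)
  23x3 ≥ 24   (yellow component)
  270x1 ≥ 351   (blue component)
  x1, x2, x3 ≥ 0.
The optimal mix uses every input. The hiding power, yellow component, blue component requirements are met with equality.
Optimal quantities: phthalo blue = 1.3 kg, titanium dioxide = 0.4479 kg, iron-oxide red = 1.043 kg.
Total cost: 16.74·1.3 + 3.62·0.4479 + 1.87·1.043 = 25.3338.

€25.33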